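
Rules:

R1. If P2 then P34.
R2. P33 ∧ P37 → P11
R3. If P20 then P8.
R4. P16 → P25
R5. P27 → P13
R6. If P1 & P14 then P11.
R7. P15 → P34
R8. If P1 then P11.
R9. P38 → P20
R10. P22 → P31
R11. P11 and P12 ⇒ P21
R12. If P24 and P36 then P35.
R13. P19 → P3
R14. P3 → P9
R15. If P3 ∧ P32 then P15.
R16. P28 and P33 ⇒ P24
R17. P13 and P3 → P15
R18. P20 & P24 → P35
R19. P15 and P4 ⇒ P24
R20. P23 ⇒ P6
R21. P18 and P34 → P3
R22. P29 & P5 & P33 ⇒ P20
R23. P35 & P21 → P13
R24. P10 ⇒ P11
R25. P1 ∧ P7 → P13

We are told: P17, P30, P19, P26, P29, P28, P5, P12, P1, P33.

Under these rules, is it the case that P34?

P11  (by R8: P1)
P21  (by R11: P11, P12)
P3  (by R13: P19)
P24  (by R16: P28, P33)
P20  (by R22: P29, P5, P33)
P35  (by R18: P20, P24)
P13  (by R23: P35, P21)
P15  (by R17: P13, P3)
P34  (by R7: P15)

Yes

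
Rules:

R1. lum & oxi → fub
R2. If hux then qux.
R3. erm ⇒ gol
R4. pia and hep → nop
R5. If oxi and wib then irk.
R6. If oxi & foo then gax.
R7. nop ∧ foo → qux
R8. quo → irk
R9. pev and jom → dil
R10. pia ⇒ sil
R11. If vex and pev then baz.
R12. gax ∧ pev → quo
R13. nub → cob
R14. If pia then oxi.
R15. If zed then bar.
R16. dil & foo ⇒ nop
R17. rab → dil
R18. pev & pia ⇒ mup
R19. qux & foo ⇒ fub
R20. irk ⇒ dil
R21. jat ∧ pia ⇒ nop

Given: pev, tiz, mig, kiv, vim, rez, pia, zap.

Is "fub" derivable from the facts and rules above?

Forward chaining from the given facts derives: sil, oxi, mup.
Rules concluding fub: R1 needs lum; R19 needs qux — none of these are established.

No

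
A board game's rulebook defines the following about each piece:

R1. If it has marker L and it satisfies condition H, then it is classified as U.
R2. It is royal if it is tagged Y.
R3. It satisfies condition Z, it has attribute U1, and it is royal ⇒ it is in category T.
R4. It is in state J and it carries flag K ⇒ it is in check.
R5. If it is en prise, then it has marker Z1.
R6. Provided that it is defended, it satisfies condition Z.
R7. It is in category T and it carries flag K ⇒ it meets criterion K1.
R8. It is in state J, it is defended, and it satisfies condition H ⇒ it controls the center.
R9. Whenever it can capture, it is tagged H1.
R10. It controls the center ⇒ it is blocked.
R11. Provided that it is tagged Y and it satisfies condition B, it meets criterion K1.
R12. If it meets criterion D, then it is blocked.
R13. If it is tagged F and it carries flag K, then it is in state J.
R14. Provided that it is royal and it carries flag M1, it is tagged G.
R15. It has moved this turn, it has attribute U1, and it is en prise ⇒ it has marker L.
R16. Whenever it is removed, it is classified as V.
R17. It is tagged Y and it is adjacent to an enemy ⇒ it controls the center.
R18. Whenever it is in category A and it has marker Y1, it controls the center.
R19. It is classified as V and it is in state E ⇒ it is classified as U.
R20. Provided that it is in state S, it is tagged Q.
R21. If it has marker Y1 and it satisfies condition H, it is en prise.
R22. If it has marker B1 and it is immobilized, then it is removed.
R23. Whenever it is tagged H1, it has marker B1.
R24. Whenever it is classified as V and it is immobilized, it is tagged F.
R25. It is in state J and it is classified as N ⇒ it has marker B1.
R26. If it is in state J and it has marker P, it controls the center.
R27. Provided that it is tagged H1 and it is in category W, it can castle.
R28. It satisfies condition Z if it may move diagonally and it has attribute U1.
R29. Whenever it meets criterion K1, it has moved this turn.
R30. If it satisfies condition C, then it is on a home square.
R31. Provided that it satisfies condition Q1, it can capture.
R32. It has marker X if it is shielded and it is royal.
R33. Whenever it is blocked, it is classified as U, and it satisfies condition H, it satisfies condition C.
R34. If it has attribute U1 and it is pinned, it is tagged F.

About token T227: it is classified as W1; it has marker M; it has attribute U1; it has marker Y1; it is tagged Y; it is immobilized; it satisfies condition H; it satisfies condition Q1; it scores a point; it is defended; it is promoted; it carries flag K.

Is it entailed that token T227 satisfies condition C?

By R2 (it is tagged Y): it is royal.
By R6 (it is defended): it satisfies condition Z.
By R21 (it has marker Y1, it satisfies condition H): it is en prise.
By R31 (it satisfies condition Q1): it can capture.
By R3 (it satisfies condition Z, it has attribute U1, it is royal): it is in category T.
By R7 (it is in category T, it carries flag K): it meets criterion K1.
By R9 (it can capture): it is tagged H1.
By R23 (it is tagged H1): it has marker B1.
By R29 (it meets criterion K1): it has moved this turn.
By R15 (it has moved this turn, it has attribute U1, it is en prise): it has marker L.
By R22 (it has marker B1, it is immobilized): it is removed.
By R1 (it has marker L, it satisfies condition H): it is classified as U.
By R16 (it is removed): it is classified as V.
By R24 (it is classified as V, it is immobilized): it is tagged F.
By R13 (it is tagged F, it carries flag K): it is in state J.
By R8 (it is in state J, it is defended, it satisfies condition H): it controls the center.
By R10 (it controls the center): it is blocked.
By R33 (it is blocked, it is classified as U, it satisfies condition H): it satisfies condition C.

Yes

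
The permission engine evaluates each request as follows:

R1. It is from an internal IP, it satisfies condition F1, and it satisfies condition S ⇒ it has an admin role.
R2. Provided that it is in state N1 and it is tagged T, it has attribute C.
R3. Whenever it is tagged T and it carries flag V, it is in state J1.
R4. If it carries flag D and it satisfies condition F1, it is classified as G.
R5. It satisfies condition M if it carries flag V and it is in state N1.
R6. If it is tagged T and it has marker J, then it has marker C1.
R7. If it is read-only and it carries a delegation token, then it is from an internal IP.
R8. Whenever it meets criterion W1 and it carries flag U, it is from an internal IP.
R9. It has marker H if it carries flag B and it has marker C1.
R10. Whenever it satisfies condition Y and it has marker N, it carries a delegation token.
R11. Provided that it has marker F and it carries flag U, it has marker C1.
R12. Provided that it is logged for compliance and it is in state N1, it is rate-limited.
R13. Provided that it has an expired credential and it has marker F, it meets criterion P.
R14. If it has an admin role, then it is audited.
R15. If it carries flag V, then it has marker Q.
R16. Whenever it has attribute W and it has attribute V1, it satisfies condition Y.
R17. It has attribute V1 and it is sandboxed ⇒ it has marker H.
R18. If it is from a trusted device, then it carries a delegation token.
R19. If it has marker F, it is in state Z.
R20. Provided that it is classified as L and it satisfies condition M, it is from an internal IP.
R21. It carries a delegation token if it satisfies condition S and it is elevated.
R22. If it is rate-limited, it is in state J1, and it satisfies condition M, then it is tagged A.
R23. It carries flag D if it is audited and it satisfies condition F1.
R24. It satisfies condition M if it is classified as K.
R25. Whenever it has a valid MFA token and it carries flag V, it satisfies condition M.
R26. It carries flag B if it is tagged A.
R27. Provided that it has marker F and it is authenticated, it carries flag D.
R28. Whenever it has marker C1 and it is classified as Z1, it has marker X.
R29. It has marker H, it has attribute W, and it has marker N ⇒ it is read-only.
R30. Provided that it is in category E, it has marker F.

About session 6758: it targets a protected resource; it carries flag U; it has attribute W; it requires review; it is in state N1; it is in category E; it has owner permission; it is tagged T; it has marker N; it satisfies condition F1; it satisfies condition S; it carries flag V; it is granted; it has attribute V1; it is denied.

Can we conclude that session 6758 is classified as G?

Forward chaining from the given facts derives: has attribute C, is in state J1, satisfies condition M, has marker Q, satisfies condition Y, has marker F, carries a delegation token, has marker C1, is in state Z.
The only rule concluding "it is classified as G" is R4, which needs "it carries flag D"; that is never established.

No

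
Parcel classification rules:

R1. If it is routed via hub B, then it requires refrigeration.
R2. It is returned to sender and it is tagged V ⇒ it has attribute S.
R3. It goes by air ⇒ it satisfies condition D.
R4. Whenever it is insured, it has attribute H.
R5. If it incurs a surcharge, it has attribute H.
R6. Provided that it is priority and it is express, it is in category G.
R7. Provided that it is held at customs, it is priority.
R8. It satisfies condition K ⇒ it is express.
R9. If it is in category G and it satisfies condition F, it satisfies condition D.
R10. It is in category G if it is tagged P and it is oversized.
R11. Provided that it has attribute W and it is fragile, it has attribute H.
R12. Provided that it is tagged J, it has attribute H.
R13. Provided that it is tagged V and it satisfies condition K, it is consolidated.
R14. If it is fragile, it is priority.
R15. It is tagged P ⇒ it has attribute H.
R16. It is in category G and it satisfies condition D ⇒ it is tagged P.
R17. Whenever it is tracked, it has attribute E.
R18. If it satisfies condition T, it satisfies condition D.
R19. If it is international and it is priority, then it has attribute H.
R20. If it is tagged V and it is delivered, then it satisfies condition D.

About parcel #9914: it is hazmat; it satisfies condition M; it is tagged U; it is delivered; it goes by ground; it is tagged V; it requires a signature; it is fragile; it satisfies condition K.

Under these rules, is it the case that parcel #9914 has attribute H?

Yes

By R8 (it satisfies condition K): it is express.
By R14 (it is fragile): it is priority.
By R20 (it is tagged V, it is delivered): it satisfies condition D.
By R6 (it is priority, it is express): it is in category G.
By R16 (it is in category G, it satisfies condition D): it is tagged P.
By R15 (it is tagged P): it has attribute H.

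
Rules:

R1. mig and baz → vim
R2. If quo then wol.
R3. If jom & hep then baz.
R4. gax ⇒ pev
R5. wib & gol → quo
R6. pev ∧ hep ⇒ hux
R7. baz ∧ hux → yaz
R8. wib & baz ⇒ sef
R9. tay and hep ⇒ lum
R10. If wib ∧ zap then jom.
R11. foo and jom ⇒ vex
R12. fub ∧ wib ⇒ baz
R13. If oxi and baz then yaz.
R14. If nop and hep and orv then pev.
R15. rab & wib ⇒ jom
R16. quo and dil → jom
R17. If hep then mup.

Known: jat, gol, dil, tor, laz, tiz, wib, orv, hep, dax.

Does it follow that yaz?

No

Forward chaining from the given facts derives: quo, jom, mup, wol, baz, sef.
Rules concluding yaz: R7 needs hux; R13 needs oxi — none of these are established.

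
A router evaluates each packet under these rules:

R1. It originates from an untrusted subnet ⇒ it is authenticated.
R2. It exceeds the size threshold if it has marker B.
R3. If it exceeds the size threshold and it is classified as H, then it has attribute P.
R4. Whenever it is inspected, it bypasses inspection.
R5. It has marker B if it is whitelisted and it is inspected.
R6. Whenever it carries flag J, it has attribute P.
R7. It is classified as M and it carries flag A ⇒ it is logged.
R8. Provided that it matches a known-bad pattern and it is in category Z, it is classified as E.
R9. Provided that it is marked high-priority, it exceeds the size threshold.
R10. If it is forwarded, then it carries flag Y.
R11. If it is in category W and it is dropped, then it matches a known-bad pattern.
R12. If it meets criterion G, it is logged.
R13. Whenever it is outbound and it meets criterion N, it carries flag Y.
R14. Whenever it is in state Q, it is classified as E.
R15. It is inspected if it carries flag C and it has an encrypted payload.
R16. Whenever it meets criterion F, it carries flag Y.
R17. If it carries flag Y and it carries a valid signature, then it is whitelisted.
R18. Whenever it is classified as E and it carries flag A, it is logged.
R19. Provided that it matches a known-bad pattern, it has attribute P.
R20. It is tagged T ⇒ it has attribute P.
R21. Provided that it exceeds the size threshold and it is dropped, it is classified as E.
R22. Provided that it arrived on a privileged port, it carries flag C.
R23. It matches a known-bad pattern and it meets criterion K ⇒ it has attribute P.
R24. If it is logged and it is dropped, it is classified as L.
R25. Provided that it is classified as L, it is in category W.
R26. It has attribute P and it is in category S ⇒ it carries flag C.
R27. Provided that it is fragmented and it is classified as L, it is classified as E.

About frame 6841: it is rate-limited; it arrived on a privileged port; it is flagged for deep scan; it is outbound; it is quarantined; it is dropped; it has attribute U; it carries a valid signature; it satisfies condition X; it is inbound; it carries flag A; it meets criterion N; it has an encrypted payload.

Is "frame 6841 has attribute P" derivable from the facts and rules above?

By R13 (it is outbound, it meets criterion N): it carries flag Y.
By R17 (it carries flag Y, it carries a valid signature): it is whitelisted.
By R22 (it arrived on a privileged port): it carries flag C.
By R15 (it carries flag C, it has an encrypted payload): it is inspected.
By R5 (it is whitelisted, it is inspected): it has marker B.
By R2 (it has marker B): it exceeds the size threshold.
By R21 (it exceeds the size threshold, it is dropped): it is classified as E.
By R18 (it is classified as E, it carries flag A): it is logged.
By R24 (it is logged, it is dropped): it is classified as L.
By R25 (it is classified as L): it is in category W.
By R11 (it is in category W, it is dropped): it matches a known-bad pattern.
By R19 (it matches a known-bad pattern): it has attribute P.

Yes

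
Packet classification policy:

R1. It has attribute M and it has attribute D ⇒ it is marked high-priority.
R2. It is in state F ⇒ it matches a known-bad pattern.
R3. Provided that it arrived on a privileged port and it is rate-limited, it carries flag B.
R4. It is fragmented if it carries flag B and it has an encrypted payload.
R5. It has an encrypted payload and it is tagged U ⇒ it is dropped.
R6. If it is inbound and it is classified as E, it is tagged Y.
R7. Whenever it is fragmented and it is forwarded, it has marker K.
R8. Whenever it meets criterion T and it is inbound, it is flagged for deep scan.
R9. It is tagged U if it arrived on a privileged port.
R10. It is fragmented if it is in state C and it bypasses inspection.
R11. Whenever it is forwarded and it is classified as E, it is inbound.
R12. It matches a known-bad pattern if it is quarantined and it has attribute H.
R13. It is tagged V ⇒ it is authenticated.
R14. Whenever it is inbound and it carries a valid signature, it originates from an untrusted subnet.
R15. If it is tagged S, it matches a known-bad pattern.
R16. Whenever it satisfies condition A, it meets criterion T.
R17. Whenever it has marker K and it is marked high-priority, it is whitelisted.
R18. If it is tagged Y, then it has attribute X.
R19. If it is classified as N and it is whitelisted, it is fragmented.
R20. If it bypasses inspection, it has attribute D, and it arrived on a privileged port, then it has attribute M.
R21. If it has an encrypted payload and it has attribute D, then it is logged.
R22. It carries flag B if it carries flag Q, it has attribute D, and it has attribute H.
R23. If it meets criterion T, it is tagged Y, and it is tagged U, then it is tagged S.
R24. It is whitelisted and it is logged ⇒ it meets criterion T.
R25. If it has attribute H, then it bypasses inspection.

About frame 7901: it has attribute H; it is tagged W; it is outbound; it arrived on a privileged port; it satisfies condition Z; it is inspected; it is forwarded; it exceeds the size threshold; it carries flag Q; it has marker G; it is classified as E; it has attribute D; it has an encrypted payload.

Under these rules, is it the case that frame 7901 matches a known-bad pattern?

Yes

By R9 (it arrived on a privileged port): it is tagged U.
By R11 (it is forwarded, it is classified as E): it is inbound.
By R21 (it has an encrypted payload, it has attribute D): it is logged.
By R22 (it carries flag Q, it has attribute D, it has attribute H): it carries flag B.
By R25 (it has attribute H): it bypasses inspection.
By R4 (it carries flag B, it has an encrypted payload): it is fragmented.
By R6 (it is inbound, it is classified as E): it is tagged Y.
By R7 (it is fragmented, it is forwarded): it has marker K.
By R20 (it bypasses inspection, it has attribute D, it arrived on a privileged port): it has attribute M.
By R1 (it has attribute M, it has attribute D): it is marked high-priority.
By R17 (it has marker K, it is marked high-priority): it is whitelisted.
By R24 (it is whitelisted, it is logged): it meets criterion T.
By R23 (it meets criterion T, it is tagged Y, it is tagged U): it is tagged S.
By R15 (it is tagged S): it matches a known-bad pattern.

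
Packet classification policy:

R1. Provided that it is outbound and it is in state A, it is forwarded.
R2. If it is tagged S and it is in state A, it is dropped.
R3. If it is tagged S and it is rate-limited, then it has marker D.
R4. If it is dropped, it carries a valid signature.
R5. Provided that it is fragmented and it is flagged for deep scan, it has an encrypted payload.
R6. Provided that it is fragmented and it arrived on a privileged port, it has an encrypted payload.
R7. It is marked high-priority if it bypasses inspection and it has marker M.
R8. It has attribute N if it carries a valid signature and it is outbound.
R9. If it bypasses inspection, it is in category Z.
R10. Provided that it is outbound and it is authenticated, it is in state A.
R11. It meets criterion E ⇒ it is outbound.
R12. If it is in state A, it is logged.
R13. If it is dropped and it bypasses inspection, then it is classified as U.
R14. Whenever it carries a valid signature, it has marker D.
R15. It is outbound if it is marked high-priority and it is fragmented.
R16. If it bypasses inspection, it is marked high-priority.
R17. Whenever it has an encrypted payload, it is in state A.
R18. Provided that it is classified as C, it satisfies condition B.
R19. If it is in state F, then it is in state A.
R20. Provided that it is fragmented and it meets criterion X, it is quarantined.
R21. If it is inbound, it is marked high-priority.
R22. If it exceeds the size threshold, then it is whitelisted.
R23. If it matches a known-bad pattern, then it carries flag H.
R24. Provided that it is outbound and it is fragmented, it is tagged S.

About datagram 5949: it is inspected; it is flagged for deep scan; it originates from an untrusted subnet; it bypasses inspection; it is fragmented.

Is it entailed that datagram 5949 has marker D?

By R5 (it is fragmented, it is flagged for deep scan): it has an encrypted payload.
By R16 (it bypasses inspection): it is marked high-priority.
By R17 (it has an encrypted payload): it is in state A.
By R15 (it is marked high-priority, it is fragmented): it is outbound.
By R24 (it is outbound, it is fragmented): it is tagged S.
By R2 (it is tagged S, it is in state A): it is dropped.
By R4 (it is dropped): it carries a valid signature.
By R14 (it carries a valid signature): it has marker D.

Yes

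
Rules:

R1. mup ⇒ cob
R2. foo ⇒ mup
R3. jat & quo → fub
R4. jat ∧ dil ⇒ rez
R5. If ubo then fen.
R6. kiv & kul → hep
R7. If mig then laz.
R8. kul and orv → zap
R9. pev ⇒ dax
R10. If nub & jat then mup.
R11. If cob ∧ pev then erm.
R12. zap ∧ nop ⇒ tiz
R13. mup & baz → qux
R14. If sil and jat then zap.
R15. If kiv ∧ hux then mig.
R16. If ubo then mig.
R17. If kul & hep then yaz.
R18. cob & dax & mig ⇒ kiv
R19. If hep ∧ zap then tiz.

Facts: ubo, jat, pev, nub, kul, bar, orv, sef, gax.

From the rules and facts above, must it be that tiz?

zap  (by R8: kul, orv)
dax  (by R9: pev)
mup  (by R10: nub, jat)
mig  (by R16: ubo)
cob  (by R1: mup)
kiv  (by R18: cob, dax, mig)
hep  (by R6: kiv, kul)
tiz  (by R19: hep, zap)

Yes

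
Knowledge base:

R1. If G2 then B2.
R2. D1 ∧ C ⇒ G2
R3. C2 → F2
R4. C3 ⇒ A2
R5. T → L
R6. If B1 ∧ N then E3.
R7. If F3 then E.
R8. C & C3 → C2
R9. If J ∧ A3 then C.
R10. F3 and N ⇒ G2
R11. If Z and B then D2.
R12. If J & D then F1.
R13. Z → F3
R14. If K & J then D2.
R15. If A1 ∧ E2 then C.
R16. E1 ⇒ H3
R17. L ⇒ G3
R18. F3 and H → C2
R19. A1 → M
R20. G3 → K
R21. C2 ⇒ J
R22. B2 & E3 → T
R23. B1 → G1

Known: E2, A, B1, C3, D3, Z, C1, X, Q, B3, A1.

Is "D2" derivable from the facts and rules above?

No

Forward chaining from the given facts derives: A2, F3, C, M, G1, E, C2, J, F2.
Rules concluding D2: R11 needs B; R14 needs K — none of these are established.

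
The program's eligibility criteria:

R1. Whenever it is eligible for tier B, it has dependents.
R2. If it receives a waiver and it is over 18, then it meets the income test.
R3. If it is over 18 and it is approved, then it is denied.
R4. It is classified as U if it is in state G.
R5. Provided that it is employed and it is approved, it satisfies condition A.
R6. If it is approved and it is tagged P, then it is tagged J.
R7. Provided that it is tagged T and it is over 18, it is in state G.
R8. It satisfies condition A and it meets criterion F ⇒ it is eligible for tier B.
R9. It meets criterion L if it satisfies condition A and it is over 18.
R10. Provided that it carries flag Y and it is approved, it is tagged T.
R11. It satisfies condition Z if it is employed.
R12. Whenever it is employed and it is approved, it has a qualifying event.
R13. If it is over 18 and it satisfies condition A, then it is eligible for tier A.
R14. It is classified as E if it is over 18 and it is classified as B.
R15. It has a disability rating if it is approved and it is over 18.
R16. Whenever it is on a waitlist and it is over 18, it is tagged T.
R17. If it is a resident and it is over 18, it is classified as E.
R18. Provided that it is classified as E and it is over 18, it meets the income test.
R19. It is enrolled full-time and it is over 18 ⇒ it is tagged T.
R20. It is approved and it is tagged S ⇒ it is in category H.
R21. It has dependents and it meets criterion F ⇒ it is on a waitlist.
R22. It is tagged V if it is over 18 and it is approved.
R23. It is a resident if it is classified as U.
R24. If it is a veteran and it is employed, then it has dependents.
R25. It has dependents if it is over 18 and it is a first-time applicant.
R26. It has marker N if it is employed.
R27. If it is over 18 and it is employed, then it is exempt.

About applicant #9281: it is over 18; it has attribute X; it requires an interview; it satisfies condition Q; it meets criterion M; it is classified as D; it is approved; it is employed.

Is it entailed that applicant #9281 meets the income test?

Forward chaining from the given facts derives: is denied, satisfies condition A, meets criterion L, satisfies condition Z, has a qualifying event, is eligible for tier A, has a disability rating, is tagged V, has marker N, is exempt.
Rules concluding "it meets the income test": R2 needs "it receives a waiver"; R18 needs "it is classified as E" — none of these are established.

No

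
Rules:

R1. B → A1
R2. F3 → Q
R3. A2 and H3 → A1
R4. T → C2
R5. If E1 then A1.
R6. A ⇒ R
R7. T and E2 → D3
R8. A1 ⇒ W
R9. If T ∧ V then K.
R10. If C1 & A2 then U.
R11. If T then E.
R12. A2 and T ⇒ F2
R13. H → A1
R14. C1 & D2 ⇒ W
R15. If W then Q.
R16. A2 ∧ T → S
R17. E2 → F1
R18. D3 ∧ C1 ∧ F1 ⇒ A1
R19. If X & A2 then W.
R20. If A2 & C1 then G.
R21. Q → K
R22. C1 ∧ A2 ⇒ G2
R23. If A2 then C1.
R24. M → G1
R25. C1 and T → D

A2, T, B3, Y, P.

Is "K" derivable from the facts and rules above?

No

Forward chaining from the given facts derives: C2, E, F2, S, C1, D, U, G, G2.
Rules concluding K: R9 needs V; R21 needs Q — none of these are established.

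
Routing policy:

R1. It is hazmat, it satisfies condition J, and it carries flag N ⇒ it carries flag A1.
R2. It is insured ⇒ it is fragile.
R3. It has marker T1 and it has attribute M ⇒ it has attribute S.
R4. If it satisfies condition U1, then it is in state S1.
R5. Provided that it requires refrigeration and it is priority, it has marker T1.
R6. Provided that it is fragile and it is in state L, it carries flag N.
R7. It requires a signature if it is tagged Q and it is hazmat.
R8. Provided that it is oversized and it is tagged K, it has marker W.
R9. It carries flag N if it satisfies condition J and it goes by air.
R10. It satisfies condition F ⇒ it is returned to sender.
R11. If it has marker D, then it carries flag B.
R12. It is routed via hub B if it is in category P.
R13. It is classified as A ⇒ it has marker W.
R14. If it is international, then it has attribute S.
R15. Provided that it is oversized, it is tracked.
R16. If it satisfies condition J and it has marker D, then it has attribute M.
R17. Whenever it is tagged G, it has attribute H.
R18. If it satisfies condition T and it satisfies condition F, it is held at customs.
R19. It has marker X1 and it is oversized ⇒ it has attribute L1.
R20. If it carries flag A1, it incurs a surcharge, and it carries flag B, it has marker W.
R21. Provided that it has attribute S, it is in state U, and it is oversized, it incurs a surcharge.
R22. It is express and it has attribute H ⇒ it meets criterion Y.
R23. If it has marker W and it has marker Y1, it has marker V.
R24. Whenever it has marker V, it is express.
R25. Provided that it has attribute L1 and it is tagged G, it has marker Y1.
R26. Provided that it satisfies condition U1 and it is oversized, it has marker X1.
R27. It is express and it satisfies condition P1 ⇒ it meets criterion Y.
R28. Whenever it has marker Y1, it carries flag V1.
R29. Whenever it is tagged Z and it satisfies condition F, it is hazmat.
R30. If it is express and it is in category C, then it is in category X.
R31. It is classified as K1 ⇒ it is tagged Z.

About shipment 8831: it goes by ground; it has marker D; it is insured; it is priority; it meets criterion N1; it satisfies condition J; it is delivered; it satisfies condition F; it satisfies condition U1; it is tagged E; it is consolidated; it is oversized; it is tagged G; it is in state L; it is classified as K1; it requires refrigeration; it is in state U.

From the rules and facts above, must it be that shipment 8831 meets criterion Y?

By R2 (it is insured): it is fragile.
By R5 (it requires refrigeration, it is priority): it has marker T1.
By R6 (it is fragile, it is in state L): it carries flag N.
By R11 (it has marker D): it carries flag B.
By R16 (it satisfies condition J, it has marker D): it has attribute M.
By R17 (it is tagged G): it has attribute H.
By R26 (it satisfies condition U1, it is oversized): it has marker X1.
By R31 (it is classified as K1): it is tagged Z.
By R3 (it has marker T1, it has attribute M): it has attribute S.
By R19 (it has marker X1, it is oversized): it has attribute L1.
By R21 (it has attribute S, it is in state U, it is oversized): it incurs a surcharge.
By R25 (it has attribute L1, it is tagged G): it has marker Y1.
By R29 (it is tagged Z, it satisfies condition F): it is hazmat.
By R1 (it is hazmat, it satisfies condition J, it carries flag N): it carries flag A1.
By R20 (it carries flag A1, it incurs a surcharge, it carries flag B): it has marker W.
By R23 (it has marker W, it has marker Y1): it has marker V.
By R24 (it has marker V): it is express.
By R22 (it is express, it has attribute H): it meets criterion Y.

Yes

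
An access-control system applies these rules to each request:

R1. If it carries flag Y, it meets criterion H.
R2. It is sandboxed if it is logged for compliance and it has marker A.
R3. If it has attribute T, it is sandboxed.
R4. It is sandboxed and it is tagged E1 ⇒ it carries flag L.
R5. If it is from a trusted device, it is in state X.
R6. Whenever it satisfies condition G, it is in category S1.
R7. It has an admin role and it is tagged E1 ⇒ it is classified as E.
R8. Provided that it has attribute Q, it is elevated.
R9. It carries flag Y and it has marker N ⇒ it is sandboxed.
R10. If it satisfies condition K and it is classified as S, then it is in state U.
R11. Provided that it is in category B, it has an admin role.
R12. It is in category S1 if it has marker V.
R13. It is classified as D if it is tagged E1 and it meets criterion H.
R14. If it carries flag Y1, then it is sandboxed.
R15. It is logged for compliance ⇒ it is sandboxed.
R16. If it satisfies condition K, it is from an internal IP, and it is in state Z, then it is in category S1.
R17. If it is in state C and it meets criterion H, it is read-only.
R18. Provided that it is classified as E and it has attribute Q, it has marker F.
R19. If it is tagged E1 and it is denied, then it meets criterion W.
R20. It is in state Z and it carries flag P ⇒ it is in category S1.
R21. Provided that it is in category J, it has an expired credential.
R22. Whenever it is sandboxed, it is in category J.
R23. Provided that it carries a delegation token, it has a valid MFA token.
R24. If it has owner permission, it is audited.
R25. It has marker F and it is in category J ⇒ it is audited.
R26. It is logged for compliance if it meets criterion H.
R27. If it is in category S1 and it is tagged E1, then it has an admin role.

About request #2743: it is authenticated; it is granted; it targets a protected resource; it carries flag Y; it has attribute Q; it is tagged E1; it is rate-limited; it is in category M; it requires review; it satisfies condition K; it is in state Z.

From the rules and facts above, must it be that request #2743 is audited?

Forward chaining from the given facts derives: meets criterion H, is elevated, is classified as D, is logged for compliance, is sandboxed, is in category J, carries flag L, has an expired credential.
Rules concluding "it is audited": R24 needs "it has owner permission"; R25 needs "it has marker F" — none of these are established.

No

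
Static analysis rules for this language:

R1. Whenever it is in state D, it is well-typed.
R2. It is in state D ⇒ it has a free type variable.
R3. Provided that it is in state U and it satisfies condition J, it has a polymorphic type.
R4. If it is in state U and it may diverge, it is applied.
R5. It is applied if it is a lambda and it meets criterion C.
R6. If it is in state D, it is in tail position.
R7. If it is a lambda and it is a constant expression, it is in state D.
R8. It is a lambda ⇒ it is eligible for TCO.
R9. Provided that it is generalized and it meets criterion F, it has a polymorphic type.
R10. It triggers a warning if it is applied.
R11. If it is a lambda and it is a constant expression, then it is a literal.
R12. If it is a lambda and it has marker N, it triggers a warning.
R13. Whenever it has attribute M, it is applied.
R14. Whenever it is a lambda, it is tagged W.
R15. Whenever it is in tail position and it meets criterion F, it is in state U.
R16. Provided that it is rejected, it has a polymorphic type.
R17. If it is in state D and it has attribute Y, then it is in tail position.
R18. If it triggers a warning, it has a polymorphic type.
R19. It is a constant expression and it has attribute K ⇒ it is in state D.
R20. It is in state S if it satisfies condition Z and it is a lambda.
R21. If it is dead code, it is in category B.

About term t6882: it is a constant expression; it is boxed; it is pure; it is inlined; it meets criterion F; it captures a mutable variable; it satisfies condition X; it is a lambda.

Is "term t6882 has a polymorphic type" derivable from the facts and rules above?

Forward chaining from the given facts derives: is in state D, is eligible for TCO, is a literal, is tagged W, is well-typed, has a free type variable, is in tail position, is in state U.
Rules concluding "it has a polymorphic type": R3 needs "it satisfies condition J"; R9 needs "it is generalized"; R16 needs "it is rejected"; R18 needs "it triggers a warning" — none of these are established.

No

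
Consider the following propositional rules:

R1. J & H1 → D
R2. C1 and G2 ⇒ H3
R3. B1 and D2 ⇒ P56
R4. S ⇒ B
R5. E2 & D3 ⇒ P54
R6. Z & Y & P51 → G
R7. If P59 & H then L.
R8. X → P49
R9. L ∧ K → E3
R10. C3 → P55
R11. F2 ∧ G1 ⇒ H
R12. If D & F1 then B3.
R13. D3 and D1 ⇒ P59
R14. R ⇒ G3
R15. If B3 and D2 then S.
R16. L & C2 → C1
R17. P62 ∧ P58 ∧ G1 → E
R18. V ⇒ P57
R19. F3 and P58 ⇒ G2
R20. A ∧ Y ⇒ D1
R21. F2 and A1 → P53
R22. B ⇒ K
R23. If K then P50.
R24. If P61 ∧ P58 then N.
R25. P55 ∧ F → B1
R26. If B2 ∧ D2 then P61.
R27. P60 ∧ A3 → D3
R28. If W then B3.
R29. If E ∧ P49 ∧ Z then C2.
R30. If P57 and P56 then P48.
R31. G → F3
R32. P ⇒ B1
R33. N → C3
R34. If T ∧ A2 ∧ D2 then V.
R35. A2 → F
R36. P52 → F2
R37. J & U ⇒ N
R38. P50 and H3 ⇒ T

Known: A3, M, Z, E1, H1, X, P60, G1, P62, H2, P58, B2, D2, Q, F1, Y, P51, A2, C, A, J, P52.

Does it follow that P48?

Yes

D  (by R1: J, H1)
G  (by R6: Z, Y, P51)
P49  (by R8: X)
B3  (by R12: D, F1)
S  (by R15: B3, D2)
E  (by R17: P62, P58, G1)
D1  (by R20: A, Y)
P61  (by R26: B2, D2)
D3  (by R27: P60, A3)
C2  (by R29: E, P49, Z)
F3  (by R31: G)
F  (by R35: A2)
F2  (by R36: P52)
B  (by R4: S)
H  (by R11: F2, G1)
P59  (by R13: D3, D1)
G2  (by R19: F3, P58)
K  (by R22: B)
P50  (by R23: K)
N  (by R24: P61, P58)
C3  (by R33: N)
L  (by R7: P59, H)
P55  (by R10: C3)
C1  (by R16: L, C2)
B1  (by R25: P55, F)
H3  (by R2: C1, G2)
P56  (by R3: B1, D2)
T  (by R38: P50, H3)
V  (by R34: T, A2, D2)
P57  (by R18: V)
P48  (by R30: P57, P56)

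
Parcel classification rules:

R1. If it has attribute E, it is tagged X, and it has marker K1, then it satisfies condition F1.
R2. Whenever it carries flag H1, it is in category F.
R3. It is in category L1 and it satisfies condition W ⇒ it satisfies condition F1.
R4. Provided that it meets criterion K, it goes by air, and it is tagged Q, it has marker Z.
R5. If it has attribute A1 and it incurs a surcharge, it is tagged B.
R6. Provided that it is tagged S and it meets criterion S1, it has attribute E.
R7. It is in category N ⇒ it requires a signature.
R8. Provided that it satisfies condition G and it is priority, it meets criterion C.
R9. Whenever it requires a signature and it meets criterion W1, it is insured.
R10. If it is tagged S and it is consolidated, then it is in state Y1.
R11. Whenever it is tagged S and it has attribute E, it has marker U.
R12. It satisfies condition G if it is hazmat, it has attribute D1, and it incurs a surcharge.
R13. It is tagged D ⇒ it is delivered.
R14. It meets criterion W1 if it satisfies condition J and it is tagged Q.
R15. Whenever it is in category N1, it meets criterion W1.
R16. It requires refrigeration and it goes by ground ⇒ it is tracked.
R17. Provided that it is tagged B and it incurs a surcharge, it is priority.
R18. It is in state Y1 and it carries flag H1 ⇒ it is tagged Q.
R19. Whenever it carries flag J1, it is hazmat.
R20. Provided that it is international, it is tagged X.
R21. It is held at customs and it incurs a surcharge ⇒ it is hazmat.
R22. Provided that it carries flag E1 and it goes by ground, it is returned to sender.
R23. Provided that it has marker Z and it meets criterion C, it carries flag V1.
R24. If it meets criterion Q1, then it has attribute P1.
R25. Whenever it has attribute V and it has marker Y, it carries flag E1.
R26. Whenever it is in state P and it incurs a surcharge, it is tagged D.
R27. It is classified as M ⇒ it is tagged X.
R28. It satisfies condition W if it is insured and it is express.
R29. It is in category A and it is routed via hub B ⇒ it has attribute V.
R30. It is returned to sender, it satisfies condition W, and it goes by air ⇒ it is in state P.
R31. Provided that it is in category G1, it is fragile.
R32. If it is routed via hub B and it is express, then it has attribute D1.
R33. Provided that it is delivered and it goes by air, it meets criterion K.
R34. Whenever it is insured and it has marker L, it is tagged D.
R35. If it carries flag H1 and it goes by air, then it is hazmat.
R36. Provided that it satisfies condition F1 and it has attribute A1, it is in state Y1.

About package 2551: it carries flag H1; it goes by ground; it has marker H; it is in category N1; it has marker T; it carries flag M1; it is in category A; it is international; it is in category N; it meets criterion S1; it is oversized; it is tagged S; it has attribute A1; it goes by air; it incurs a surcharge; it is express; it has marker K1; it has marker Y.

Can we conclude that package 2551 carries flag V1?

No

Forward chaining from the given facts derives: is in category F, is tagged B, has attribute E, requires a signature, has marker U, meets criterion W1, is priority, is tagged X, is hazmat, satisfies condition F1, is insured, satisfies condition W, is in state Y1, is tagged Q.
The only rule concluding "it carries flag V1" is R23, which needs "it has marker Z"; that is never established.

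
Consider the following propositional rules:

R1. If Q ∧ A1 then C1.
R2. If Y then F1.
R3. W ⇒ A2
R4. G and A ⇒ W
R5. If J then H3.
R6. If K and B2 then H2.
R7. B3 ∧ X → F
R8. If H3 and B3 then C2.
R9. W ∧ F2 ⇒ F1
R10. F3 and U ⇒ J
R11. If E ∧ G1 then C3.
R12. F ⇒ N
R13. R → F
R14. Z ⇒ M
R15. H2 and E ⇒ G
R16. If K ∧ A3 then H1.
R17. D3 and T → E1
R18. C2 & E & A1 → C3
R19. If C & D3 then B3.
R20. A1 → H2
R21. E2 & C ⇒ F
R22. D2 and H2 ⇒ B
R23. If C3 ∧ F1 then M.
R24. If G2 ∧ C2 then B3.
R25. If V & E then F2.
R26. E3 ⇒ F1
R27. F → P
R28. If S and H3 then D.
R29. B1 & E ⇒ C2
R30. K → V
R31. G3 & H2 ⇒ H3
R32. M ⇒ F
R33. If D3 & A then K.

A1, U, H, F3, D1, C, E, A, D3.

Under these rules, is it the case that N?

J  (by R10: F3, U)
B3  (by R19: C, D3)
H2  (by R20: A1)
K  (by R33: D3, A)
H3  (by R5: J)
C2  (by R8: H3, B3)
G  (by R15: H2, E)
C3  (by R18: C2, E, A1)
V  (by R30: K)
W  (by R4: G, A)
F2  (by R25: V, E)
F1  (by R9: W, F2)
M  (by R23: C3, F1)
F  (by R32: M)
N  (by R12: F)

Yes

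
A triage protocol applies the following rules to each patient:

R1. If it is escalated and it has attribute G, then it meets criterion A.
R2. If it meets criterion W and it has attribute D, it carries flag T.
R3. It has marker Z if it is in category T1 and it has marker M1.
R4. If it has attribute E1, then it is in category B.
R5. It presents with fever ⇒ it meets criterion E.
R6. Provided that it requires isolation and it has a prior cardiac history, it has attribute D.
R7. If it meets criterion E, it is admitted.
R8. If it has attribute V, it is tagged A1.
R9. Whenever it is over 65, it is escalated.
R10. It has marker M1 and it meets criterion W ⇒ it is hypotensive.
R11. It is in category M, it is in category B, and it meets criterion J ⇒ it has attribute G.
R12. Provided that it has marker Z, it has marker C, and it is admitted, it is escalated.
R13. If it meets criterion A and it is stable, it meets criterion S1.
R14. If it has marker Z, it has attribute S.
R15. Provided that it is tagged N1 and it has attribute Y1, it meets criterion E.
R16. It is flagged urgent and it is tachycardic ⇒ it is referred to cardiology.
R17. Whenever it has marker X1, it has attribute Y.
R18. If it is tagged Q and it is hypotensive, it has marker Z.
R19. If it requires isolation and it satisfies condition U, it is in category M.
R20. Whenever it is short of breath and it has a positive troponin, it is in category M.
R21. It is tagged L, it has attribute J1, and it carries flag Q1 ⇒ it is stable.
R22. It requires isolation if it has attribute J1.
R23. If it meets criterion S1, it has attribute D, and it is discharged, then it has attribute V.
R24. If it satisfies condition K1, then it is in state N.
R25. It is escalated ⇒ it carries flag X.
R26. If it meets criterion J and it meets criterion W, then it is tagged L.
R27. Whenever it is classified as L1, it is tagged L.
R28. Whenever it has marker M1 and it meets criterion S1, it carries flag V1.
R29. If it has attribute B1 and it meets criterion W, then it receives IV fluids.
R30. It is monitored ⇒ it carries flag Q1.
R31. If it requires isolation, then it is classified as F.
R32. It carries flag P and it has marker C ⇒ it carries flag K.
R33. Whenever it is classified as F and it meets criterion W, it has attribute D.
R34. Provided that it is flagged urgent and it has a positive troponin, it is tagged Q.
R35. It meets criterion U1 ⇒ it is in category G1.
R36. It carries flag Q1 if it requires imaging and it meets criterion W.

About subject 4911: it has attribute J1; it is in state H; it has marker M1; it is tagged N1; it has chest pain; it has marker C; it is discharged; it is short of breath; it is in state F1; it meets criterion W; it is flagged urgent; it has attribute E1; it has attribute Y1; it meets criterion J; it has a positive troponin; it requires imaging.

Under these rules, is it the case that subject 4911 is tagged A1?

By R4 (it has attribute E1): it is in category B.
By R10 (it has marker M1, it meets criterion W): it is hypotensive.
By R15 (it is tagged N1, it has attribute Y1): it meets criterion E.
By R20 (it is short of breath, it has a positive troponin): it is in category M.
By R22 (it has attribute J1): it requires isolation.
By R26 (it meets criterion J, it meets criterion W): it is tagged L.
By R31 (it requires isolation): it is classified as F.
By R33 (it is classified as F, it meets criterion W): it has attribute D.
By R34 (it is flagged urgent, it has a positive troponin): it is tagged Q.
By R36 (it requires imaging, it meets criterion W): it carries flag Q1.
By R7 (it meets criterion E): it is admitted.
By R11 (it is in category M, it is in category B, it meets criterion J): it has attribute G.
By R18 (it is tagged Q, it is hypotensive): it has marker Z.
By R21 (it is tagged L, it has attribute J1, it carries flag Q1): it is stable.
By R12 (it has marker Z, it has marker C, it is admitted): it is escalated.
By R1 (it is escalated, it has attribute G): it meets criterion A.
By R13 (it meets criterion A, it is stable): it meets criterion S1.
By R23 (it meets criterion S1, it has attribute D, it is discharged): it has attribute V.
By R8 (it has attribute V): it is tagged A1.

Yes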